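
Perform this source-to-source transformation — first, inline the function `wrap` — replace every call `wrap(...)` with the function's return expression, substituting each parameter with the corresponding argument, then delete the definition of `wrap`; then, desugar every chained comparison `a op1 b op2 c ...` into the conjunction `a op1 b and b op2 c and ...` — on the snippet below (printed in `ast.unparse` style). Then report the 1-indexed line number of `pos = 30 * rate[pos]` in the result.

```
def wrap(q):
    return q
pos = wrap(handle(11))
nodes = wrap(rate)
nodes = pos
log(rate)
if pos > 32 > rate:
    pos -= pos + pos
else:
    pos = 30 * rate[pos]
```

8

Transformed code:
pos = handle(11)
nodes = rate
nodes = pos
log(rate)
if pos > 32 and 32 > rate:
    pos -= pos + pos
else:
    pos = 30 * rate[pos]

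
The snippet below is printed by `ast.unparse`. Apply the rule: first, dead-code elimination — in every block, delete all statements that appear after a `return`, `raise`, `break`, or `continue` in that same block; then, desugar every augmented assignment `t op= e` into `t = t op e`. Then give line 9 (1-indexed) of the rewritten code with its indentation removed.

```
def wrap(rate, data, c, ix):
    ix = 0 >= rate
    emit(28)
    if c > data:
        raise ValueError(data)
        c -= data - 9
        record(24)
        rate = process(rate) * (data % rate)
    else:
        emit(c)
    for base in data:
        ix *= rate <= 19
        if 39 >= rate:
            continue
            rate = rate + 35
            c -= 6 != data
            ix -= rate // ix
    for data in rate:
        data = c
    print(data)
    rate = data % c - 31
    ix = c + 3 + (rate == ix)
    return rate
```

Transformed code:
def wrap(rate, data, c, ix):
    ix = 0 >= rate
    emit(28)
    if c > data:
        raise ValueError(data)
    else:
        emit(c)
    for base in data:
        ix = ix * (rate <= 19)
        if 39 >= rate:
            continue
    for data in rate:
        data = c
    print(data)
    rate = data % c - 31
    ix = c + 3 + (rate == ix)
    return rate

ix = ix * (rate <= 19)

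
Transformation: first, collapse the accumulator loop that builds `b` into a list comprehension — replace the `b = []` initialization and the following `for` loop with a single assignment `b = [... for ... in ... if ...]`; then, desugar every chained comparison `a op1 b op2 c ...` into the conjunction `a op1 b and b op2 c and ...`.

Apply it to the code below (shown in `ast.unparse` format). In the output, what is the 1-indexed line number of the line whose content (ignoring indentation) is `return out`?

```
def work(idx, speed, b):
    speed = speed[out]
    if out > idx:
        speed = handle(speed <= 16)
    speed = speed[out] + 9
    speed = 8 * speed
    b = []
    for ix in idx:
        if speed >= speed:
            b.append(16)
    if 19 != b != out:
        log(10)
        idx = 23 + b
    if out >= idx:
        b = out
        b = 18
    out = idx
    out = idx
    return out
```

16

Transformed code:
def work(idx, speed, b):
    speed = speed[out]
    if out > idx:
        speed = handle(speed <= 16)
    speed = speed[out] + 9
    speed = 8 * speed
    b = [16 for ix in idx if speed >= speed]
    if 19 != b and b != out:
        log(10)
        idx = 23 + b
    if out >= idx:
        b = out
        b = 18
    out = idx
    out = idx
    return out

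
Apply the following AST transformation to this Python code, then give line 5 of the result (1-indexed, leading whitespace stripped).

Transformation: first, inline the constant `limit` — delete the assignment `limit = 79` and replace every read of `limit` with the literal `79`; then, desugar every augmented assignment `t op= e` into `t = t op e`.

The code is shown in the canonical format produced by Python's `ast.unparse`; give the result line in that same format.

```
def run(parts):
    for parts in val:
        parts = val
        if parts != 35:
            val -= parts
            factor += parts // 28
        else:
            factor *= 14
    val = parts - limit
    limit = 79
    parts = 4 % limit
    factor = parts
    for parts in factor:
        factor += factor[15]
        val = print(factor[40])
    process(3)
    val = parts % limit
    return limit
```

val = val - parts

Transformed code:
def run(parts):
    for parts in val:
        parts = val
        if parts != 35:
            val = val - parts
            factor = factor + parts // 28
        else:
            factor = factor * 14
    val = parts - 79
    parts = 4 % 79
    factor = parts
    for parts in factor:
        factor = factor + factor[15]
        val = print(factor[40])
    process(3)
    val = parts % 79
    return 79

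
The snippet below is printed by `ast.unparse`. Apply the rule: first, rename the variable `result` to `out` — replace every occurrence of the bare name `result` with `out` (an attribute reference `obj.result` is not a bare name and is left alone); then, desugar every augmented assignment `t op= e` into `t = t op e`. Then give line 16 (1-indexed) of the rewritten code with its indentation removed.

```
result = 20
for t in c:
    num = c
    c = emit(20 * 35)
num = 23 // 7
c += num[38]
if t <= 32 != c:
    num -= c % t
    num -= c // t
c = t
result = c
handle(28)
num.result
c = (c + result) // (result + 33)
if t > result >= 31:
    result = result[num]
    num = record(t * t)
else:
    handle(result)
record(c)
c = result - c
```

Transformed code:
out = 20
for t in c:
    num = c
    c = emit(20 * 35)
num = 23 // 7
c = c + num[38]
if t <= 32 != c:
    num = num - c % t
    num = num - c // t
c = t
out = c
handle(28)
num.result
c = (c + out) // (out + 33)
if t > out >= 31:
    out = out[num]
    num = record(t * t)
else:
    handle(out)
record(c)
c = out - c

out = out[num]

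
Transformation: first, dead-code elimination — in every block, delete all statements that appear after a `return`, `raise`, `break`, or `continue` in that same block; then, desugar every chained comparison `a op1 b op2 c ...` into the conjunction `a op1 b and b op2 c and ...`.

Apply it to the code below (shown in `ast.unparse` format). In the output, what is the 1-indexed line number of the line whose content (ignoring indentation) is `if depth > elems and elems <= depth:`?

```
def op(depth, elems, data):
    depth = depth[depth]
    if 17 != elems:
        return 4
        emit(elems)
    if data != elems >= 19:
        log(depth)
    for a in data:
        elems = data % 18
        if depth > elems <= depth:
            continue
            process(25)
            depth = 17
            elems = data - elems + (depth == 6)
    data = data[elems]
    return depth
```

9

Transformed code:
def op(depth, elems, data):
    depth = depth[depth]
    if 17 != elems:
        return 4
    if data != elems and elems >= 19:
        log(depth)
    for a in data:
        elems = data % 18
        if depth > elems and elems <= depth:
            continue
    data = data[elems]
    return depth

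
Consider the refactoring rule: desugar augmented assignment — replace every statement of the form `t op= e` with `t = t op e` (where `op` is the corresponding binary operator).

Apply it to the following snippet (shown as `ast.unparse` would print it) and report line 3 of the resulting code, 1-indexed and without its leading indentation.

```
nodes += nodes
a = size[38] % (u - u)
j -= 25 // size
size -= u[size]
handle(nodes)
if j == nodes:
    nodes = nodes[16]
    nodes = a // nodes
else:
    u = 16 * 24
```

j = j - 25 // size

Transformed code:
nodes = nodes + nodes
a = size[38] % (u - u)
j = j - 25 // size
size = size - u[size]
handle(nodes)
if j == nodes:
    nodes = nodes[16]
    nodes = a // nodes
else:
    u = 16 * 24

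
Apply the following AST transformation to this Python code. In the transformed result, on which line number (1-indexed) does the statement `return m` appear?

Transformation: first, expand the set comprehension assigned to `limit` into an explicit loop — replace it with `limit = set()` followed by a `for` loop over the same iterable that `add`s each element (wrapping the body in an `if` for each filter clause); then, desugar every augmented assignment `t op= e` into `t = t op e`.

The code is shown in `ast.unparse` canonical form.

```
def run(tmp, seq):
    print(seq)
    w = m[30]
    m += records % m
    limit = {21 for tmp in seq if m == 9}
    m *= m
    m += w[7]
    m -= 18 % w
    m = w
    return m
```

Transformed code:
def run(tmp, seq):
    print(seq)
    w = m[30]
    m = m + records % m
    limit = set()
    for tmp in seq:
        if m == 9:
            limit.add(21)
    m = m * m
    m = m + w[7]
    m = m - 18 % w
    m = w
    return m

13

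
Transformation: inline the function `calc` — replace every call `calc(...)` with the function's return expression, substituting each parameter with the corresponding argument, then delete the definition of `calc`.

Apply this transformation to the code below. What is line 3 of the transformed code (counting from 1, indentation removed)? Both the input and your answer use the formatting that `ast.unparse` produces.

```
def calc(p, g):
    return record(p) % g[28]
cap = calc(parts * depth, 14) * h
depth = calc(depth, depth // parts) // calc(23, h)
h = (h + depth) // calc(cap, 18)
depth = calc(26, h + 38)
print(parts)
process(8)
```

h = (h + depth) // (record(cap) % 18[28])

Transformed code:
cap = record(parts * depth) % 14[28] * h
depth = record(depth) % (depth // parts)[28] // (record(23) % h[28])
h = (h + depth) // (record(cap) % 18[28])
depth = record(26) % (h + 38)[28]
print(parts)
process(8)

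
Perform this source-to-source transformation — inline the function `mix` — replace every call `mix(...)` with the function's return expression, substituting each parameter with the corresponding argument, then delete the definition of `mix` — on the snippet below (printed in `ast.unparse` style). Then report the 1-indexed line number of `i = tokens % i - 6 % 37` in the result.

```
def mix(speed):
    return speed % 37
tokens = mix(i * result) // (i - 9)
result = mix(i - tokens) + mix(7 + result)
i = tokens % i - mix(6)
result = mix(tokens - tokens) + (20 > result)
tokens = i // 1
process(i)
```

Transformed code:
tokens = i * result % 37 // (i - 9)
result = (i - tokens) % 37 + (7 + result) % 37
i = tokens % i - 6 % 37
result = (tokens - tokens) % 37 + (20 > result)
tokens = i // 1
process(i)

3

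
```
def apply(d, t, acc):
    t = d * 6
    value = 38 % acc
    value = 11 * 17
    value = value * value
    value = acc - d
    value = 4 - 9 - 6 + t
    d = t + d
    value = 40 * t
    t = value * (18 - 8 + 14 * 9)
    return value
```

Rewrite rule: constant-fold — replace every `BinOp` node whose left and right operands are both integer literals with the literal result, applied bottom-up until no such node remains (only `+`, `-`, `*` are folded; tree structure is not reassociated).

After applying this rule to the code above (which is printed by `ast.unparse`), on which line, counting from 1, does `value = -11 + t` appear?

Transformed code:
def apply(d, t, acc):
    t = d * 6
    value = 38 % acc
    value = 187
    value = value * value
    value = acc - d
    value = -11 + t
    d = t + d
    value = 40 * t
    t = value * 136
    return value

7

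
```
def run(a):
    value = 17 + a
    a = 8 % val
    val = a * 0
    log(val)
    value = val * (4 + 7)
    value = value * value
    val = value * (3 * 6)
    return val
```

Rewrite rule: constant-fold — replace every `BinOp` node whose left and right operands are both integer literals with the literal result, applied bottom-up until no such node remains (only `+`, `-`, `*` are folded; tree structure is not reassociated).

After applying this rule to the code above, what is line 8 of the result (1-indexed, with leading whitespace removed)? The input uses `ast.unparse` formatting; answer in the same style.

Transformed code:
def run(a):
    value = 17 + a
    a = 8 % val
    val = a * 0
    log(val)
    value = val * 11
    value = value * value
    val = value * 18
    return val

val = value * 18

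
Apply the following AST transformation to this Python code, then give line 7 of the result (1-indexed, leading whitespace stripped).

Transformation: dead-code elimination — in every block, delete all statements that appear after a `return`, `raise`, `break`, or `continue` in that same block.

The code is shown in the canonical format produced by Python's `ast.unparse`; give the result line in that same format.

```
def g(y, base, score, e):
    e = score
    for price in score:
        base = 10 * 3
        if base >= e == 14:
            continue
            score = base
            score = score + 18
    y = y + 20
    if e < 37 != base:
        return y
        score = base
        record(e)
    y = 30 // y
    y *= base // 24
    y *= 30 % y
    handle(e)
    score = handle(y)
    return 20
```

y = y + 20

Transformed code:
def g(y, base, score, e):
    e = score
    for price in score:
        base = 10 * 3
        if base >= e == 14:
            continue
    y = y + 20
    if e < 37 != base:
        return y
    y = 30 // y
    y *= base // 24
    y *= 30 % y
    handle(e)
    score = handle(y)
    return 20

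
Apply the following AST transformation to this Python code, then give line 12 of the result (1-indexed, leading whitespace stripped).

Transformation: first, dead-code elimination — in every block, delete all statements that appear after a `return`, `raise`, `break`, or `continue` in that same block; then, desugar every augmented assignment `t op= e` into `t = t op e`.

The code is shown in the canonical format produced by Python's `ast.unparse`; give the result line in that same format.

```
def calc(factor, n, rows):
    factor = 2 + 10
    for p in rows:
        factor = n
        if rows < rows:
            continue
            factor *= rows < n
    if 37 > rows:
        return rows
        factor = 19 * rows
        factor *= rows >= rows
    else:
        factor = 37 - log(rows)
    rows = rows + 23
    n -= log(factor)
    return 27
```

n = n - log(factor)

Transformed code:
def calc(factor, n, rows):
    factor = 2 + 10
    for p in rows:
        factor = n
        if rows < rows:
            continue
    if 37 > rows:
        return rows
    else:
        factor = 37 - log(rows)
    rows = rows + 23
    n = n - log(factor)
    return 27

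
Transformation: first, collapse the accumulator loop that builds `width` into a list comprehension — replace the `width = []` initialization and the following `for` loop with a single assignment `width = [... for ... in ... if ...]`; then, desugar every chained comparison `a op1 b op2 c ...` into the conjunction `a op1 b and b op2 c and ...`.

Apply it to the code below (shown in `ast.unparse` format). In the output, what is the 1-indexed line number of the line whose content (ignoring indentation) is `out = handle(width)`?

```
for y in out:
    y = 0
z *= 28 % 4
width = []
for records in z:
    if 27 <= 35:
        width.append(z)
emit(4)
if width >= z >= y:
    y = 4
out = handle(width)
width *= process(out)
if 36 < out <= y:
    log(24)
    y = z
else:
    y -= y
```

8

Transformed code:
for y in out:
    y = 0
z *= 28 % 4
width = [z for records in z if 27 <= 35]
emit(4)
if width >= z and z >= y:
    y = 4
out = handle(width)
width *= process(out)
if 36 < out and out <= y:
    log(24)
    y = z
else:
    y -= y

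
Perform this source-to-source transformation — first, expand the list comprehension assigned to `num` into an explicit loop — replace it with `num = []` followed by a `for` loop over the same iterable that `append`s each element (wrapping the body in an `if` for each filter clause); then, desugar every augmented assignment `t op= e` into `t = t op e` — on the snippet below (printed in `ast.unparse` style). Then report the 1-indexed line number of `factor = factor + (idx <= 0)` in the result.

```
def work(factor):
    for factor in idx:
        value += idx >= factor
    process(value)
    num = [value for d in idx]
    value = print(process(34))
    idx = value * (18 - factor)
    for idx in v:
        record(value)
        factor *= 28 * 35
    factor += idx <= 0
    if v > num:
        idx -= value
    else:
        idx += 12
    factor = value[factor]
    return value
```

13

Transformed code:
def work(factor):
    for factor in idx:
        value = value + (idx >= factor)
    process(value)
    num = []
    for d in idx:
        num.append(value)
    value = print(process(34))
    idx = value * (18 - factor)
    for idx in v:
        record(value)
        factor = factor * (28 * 35)
    factor = factor + (idx <= 0)
    if v > num:
        idx = idx - value
    else:
        idx = idx + 12
    factor = value[factor]
    return value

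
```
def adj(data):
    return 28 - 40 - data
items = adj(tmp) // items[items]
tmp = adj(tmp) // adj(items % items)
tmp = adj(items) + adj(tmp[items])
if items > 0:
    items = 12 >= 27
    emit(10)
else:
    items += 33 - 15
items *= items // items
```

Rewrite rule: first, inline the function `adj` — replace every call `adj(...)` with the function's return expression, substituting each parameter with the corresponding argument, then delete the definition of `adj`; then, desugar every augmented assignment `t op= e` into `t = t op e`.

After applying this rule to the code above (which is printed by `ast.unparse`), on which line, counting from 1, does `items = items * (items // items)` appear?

Transformed code:
items = (28 - 40 - tmp) // items[items]
tmp = (28 - 40 - tmp) // (28 - 40 - items % items)
tmp = 28 - 40 - items + (28 - 40 - tmp[items])
if items > 0:
    items = 12 >= 27
    emit(10)
else:
    items = items + (33 - 15)
items = items * (items // items)

9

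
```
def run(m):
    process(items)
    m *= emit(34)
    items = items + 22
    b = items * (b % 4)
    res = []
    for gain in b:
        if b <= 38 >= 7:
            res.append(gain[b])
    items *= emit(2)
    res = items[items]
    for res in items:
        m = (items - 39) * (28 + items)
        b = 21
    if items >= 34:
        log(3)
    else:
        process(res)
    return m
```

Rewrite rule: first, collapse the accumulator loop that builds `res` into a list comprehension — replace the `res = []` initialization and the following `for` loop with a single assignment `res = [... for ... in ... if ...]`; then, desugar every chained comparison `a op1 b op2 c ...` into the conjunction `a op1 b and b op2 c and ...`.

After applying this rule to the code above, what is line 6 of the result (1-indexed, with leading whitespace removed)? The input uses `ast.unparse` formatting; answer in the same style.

Transformed code:
def run(m):
    process(items)
    m *= emit(34)
    items = items + 22
    b = items * (b % 4)
    res = [gain[b] for gain in b if b <= 38 and 38 >= 7]
    items *= emit(2)
    res = items[items]
    for res in items:
        m = (items - 39) * (28 + items)
        b = 21
    if items >= 34:
        log(3)
    else:
        process(res)
    return m

res = [gain[b] for gain in b if b <= 38 and 38 >= 7]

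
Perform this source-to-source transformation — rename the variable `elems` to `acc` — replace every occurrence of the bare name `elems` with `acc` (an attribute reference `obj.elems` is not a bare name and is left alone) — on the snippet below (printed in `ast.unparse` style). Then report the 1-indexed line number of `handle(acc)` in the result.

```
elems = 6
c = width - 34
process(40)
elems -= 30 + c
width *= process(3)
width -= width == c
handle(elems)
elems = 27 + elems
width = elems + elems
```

Transformed code:
acc = 6
c = width - 34
process(40)
acc -= 30 + c
width *= process(3)
width -= width == c
handle(acc)
acc = 27 + acc
width = acc + acc

7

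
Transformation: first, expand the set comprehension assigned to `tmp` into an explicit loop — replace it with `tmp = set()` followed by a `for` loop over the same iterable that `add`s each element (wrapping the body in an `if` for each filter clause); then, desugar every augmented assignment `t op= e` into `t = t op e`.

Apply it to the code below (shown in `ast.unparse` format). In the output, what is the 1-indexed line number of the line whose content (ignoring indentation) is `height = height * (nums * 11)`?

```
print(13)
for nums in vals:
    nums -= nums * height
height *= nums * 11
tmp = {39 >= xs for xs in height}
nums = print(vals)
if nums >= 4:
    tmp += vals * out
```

4

Transformed code:
print(13)
for nums in vals:
    nums = nums - nums * height
height = height * (nums * 11)
tmp = set()
for xs in height:
    tmp.add(39 >= xs)
nums = print(vals)
if nums >= 4:
    tmp = tmp + vals * out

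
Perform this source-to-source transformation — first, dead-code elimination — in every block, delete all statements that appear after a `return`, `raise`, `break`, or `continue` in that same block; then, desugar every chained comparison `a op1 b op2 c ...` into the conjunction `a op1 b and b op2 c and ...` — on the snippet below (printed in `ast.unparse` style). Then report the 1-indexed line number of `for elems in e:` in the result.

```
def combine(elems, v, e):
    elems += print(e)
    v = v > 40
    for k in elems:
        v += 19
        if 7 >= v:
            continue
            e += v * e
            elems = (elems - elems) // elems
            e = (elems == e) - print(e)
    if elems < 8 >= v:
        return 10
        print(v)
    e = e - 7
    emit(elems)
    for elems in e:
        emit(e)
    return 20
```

12

Transformed code:
def combine(elems, v, e):
    elems += print(e)
    v = v > 40
    for k in elems:
        v += 19
        if 7 >= v:
            continue
    if elems < 8 and 8 >= v:
        return 10
    e = e - 7
    emit(elems)
    for elems in e:
        emit(e)
    return 20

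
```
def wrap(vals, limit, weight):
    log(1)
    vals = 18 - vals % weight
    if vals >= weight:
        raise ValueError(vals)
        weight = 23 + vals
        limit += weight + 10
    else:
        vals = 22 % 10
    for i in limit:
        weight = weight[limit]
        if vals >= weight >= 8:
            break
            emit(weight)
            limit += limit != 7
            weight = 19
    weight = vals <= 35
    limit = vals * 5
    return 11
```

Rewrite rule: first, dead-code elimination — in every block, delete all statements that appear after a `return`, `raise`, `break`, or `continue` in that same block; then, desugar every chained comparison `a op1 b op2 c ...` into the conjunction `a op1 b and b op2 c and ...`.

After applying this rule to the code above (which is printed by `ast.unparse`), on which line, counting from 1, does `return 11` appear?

14

Transformed code:
def wrap(vals, limit, weight):
    log(1)
    vals = 18 - vals % weight
    if vals >= weight:
        raise ValueError(vals)
    else:
        vals = 22 % 10
    for i in limit:
        weight = weight[limit]
        if vals >= weight and weight >= 8:
            break
    weight = vals <= 35
    limit = vals * 5
    return 11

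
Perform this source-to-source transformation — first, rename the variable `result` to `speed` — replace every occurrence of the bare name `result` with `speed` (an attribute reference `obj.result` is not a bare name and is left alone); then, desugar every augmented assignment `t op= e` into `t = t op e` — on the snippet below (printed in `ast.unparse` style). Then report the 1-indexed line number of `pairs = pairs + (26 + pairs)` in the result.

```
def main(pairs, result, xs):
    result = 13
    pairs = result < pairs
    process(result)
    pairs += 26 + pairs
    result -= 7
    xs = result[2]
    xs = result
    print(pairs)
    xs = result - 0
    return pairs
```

Transformed code:
def main(pairs, speed, xs):
    speed = 13
    pairs = speed < pairs
    process(speed)
    pairs = pairs + (26 + pairs)
    speed = speed - 7
    xs = speed[2]
    xs = speed
    print(pairs)
    xs = speed - 0
    return pairs

5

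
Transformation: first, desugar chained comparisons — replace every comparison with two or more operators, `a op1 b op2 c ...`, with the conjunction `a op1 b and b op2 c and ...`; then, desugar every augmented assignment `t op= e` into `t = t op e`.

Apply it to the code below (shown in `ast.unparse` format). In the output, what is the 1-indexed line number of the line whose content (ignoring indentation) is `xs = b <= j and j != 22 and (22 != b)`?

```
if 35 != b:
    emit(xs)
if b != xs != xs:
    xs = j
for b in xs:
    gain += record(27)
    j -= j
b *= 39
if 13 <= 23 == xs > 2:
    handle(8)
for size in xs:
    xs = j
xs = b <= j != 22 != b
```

13

Transformed code:
if 35 != b:
    emit(xs)
if b != xs and xs != xs:
    xs = j
for b in xs:
    gain = gain + record(27)
    j = j - j
b = b * 39
if 13 <= 23 and 23 == xs and (xs > 2):
    handle(8)
for size in xs:
    xs = j
xs = b <= j and j != 22 and (22 != b)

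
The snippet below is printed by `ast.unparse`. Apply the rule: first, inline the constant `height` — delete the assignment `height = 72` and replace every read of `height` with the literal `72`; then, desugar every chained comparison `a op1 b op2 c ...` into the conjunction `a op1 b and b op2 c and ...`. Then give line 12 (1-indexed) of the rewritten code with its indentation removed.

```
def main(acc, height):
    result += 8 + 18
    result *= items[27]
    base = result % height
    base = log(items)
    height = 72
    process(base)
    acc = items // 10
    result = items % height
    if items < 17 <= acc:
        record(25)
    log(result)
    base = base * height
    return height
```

Transformed code:
def main(acc, height):
    result += 8 + 18
    result *= items[27]
    base = result % 72
    base = log(items)
    process(base)
    acc = items // 10
    result = items % 72
    if items < 17 and 17 <= acc:
        record(25)
    log(result)
    base = base * 72
    return 72

base = base * 72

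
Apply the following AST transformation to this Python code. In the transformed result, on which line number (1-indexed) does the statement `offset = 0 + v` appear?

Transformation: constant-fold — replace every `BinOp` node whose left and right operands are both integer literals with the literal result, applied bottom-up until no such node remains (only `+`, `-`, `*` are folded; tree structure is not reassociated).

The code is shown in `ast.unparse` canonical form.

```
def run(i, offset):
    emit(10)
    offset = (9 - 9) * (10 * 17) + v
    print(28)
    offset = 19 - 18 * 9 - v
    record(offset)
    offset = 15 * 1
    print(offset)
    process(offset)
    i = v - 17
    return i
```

Transformed code:
def run(i, offset):
    emit(10)
    offset = 0 + v
    print(28)
    offset = -143 - v
    record(offset)
    offset = 15
    print(offset)
    process(offset)
    i = v - 17
    return i

3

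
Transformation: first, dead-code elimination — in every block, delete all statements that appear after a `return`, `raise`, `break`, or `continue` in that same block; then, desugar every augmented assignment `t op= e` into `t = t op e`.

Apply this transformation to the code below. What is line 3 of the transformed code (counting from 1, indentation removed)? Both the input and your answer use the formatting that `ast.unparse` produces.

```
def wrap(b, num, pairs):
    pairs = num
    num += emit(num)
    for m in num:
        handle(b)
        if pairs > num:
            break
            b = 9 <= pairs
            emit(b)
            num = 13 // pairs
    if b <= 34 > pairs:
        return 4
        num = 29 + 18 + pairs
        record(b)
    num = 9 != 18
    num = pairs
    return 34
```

Transformed code:
def wrap(b, num, pairs):
    pairs = num
    num = num + emit(num)
    for m in num:
        handle(b)
        if pairs > num:
            break
    if b <= 34 > pairs:
        return 4
    num = 9 != 18
    num = pairs
    return 34

num = num + emit(num)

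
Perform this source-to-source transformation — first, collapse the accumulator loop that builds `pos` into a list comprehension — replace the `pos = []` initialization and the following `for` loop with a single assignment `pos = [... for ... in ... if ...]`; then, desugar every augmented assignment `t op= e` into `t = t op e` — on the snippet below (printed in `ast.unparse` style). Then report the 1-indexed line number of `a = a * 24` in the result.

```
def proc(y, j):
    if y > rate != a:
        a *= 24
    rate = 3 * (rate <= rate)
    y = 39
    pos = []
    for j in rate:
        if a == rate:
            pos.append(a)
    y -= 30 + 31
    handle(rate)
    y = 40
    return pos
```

3

Transformed code:
def proc(y, j):
    if y > rate != a:
        a = a * 24
    rate = 3 * (rate <= rate)
    y = 39
    pos = [a for j in rate if a == rate]
    y = y - (30 + 31)
    handle(rate)
    y = 40
    return pos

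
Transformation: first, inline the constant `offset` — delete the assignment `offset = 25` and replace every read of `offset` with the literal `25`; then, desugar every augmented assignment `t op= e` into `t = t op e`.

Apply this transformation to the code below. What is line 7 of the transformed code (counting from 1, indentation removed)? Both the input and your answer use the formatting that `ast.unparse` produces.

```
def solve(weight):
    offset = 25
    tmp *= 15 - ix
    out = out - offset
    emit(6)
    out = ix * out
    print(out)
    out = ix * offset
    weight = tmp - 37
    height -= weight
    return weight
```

out = ix * 25

Transformed code:
def solve(weight):
    tmp = tmp * (15 - ix)
    out = out - 25
    emit(6)
    out = ix * out
    print(out)
    out = ix * 25
    weight = tmp - 37
    height = height - weight
    return weight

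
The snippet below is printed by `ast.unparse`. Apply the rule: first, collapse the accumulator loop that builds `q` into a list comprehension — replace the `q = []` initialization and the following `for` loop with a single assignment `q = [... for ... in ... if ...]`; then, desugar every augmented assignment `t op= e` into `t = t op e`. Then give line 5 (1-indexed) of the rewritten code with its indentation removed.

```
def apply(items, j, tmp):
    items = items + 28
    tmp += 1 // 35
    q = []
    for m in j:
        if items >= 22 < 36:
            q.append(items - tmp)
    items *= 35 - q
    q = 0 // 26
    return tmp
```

Transformed code:
def apply(items, j, tmp):
    items = items + 28
    tmp = tmp + 1 // 35
    q = [items - tmp for m in j if items >= 22 < 36]
    items = items * (35 - q)
    q = 0 // 26
    return tmp

items = items * (35 - q)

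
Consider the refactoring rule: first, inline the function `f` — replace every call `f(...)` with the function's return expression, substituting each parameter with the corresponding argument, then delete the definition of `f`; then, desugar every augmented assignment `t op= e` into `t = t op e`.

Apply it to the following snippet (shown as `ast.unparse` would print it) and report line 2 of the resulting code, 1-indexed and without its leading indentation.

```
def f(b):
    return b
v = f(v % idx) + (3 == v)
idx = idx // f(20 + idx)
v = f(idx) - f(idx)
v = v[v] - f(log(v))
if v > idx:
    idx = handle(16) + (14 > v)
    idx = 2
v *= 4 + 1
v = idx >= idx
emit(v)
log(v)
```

Transformed code:
v = v % idx + (3 == v)
idx = idx // (20 + idx)
v = idx - idx
v = v[v] - log(v)
if v > idx:
    idx = handle(16) + (14 > v)
    idx = 2
v = v * (4 + 1)
v = idx >= idx
emit(v)
log(v)

idx = idx // (20 + idx)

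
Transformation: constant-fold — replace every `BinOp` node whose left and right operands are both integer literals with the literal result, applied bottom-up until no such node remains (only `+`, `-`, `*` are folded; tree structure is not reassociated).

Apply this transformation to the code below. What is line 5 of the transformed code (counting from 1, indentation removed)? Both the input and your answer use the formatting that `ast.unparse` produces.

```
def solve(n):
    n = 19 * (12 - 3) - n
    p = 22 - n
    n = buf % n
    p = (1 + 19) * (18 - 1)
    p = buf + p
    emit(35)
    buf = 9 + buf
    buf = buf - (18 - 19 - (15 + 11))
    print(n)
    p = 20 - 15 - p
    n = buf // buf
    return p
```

p = 340

Transformed code:
def solve(n):
    n = 171 - n
    p = 22 - n
    n = buf % n
    p = 340
    p = buf + p
    emit(35)
    buf = 9 + buf
    buf = buf - -27
    print(n)
    p = 5 - p
    n = buf // buf
    return p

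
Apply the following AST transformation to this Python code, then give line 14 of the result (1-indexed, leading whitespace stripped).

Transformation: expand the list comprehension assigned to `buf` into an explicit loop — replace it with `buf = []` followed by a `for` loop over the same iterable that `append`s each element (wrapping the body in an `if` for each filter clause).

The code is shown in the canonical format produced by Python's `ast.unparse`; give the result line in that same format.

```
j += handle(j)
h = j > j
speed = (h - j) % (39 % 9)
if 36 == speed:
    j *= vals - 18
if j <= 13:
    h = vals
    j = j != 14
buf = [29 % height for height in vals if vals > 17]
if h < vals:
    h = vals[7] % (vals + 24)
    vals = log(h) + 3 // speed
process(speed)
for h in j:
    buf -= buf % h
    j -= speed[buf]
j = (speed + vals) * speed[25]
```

h = vals[7] % (vals + 24)

Transformed code:
j += handle(j)
h = j > j
speed = (h - j) % (39 % 9)
if 36 == speed:
    j *= vals - 18
if j <= 13:
    h = vals
    j = j != 14
buf = []
for height in vals:
    if vals > 17:
        buf.append(29 % height)
if h < vals:
    h = vals[7] % (vals + 24)
    vals = log(h) + 3 // speed
process(speed)
for h in j:
    buf -= buf % h
    j -= speed[buf]
j = (speed + vals) * speed[25]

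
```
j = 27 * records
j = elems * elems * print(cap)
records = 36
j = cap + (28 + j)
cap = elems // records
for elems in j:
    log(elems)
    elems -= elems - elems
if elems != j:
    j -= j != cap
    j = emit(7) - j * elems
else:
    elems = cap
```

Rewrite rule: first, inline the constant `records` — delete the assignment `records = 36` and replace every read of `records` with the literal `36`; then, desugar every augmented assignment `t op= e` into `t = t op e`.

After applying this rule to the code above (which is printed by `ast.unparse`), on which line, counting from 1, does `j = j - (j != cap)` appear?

Transformed code:
j = 27 * 36
j = elems * elems * print(cap)
j = cap + (28 + j)
cap = elems // 36
for elems in j:
    log(elems)
    elems = elems - (elems - elems)
if elems != j:
    j = j - (j != cap)
    j = emit(7) - j * elems
else:
    elems = cap

9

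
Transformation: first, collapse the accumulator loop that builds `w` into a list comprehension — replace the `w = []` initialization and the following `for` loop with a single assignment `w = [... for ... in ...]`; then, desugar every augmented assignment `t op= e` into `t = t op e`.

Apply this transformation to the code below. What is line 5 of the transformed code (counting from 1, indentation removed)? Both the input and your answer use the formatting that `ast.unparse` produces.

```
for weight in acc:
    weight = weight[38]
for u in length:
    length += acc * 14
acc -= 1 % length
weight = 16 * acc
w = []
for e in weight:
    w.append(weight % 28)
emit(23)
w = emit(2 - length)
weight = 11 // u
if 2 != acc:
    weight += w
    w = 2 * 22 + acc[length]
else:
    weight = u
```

Transformed code:
for weight in acc:
    weight = weight[38]
for u in length:
    length = length + acc * 14
acc = acc - 1 % length
weight = 16 * acc
w = [weight % 28 for e in weight]
emit(23)
w = emit(2 - length)
weight = 11 // u
if 2 != acc:
    weight = weight + w
    w = 2 * 22 + acc[length]
else:
    weight = u

acc = acc - 1 % length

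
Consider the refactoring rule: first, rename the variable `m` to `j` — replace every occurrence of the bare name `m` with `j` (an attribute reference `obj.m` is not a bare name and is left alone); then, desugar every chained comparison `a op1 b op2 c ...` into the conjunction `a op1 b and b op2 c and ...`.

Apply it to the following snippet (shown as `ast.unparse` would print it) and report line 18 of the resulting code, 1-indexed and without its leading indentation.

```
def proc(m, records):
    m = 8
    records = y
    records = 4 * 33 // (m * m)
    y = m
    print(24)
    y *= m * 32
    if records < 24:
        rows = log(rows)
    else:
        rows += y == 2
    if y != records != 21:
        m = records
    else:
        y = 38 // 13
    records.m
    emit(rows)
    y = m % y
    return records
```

y = j % y

Transformed code:
def proc(j, records):
    j = 8
    records = y
    records = 4 * 33 // (j * j)
    y = j
    print(24)
    y *= j * 32
    if records < 24:
        rows = log(rows)
    else:
        rows += y == 2
    if y != records and records != 21:
        j = records
    else:
        y = 38 // 13
    records.m
    emit(rows)
    y = j % y
    return records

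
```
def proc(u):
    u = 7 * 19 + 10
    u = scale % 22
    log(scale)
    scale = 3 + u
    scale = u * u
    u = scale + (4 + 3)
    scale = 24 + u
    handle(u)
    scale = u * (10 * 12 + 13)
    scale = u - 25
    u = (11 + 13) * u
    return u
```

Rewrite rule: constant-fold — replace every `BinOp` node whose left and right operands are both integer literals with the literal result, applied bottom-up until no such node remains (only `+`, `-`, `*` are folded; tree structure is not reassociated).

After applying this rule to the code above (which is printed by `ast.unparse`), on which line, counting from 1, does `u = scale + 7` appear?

Transformed code:
def proc(u):
    u = 143
    u = scale % 22
    log(scale)
    scale = 3 + u
    scale = u * u
    u = scale + 7
    scale = 24 + u
    handle(u)
    scale = u * 133
    scale = u - 25
    u = 24 * u
    return u

7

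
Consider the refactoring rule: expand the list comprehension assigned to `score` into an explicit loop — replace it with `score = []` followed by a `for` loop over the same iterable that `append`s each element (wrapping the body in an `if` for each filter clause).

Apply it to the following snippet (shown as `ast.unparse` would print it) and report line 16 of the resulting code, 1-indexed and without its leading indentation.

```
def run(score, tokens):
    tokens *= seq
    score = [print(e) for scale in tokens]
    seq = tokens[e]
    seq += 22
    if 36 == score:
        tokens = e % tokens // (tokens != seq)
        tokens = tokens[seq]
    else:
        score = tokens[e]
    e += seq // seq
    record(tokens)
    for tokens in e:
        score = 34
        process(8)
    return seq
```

Transformed code:
def run(score, tokens):
    tokens *= seq
    score = []
    for scale in tokens:
        score.append(print(e))
    seq = tokens[e]
    seq += 22
    if 36 == score:
        tokens = e % tokens // (tokens != seq)
        tokens = tokens[seq]
    else:
        score = tokens[e]
    e += seq // seq
    record(tokens)
    for tokens in e:
        score = 34
        process(8)
    return seq

score = 34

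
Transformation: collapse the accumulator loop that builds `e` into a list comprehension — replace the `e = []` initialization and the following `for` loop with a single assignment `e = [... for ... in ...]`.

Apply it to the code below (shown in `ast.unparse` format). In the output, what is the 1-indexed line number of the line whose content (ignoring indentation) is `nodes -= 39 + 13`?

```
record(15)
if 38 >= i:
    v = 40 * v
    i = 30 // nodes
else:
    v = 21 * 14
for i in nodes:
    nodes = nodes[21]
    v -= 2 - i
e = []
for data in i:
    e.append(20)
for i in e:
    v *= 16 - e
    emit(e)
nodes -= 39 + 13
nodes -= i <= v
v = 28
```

Transformed code:
record(15)
if 38 >= i:
    v = 40 * v
    i = 30 // nodes
else:
    v = 21 * 14
for i in nodes:
    nodes = nodes[21]
    v -= 2 - i
e = [20 for data in i]
for i in e:
    v *= 16 - e
    emit(e)
nodes -= 39 + 13
nodes -= i <= v
v = 28

14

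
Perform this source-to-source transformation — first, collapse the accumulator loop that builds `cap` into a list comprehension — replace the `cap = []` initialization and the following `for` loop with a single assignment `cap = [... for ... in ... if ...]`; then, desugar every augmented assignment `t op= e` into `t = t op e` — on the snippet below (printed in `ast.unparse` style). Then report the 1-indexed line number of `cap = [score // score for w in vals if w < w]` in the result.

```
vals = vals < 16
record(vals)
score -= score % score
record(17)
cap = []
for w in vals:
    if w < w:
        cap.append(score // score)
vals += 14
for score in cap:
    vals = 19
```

Transformed code:
vals = vals < 16
record(vals)
score = score - score % score
record(17)
cap = [score // score for w in vals if w < w]
vals = vals + 14
for score in cap:
    vals = 19

5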